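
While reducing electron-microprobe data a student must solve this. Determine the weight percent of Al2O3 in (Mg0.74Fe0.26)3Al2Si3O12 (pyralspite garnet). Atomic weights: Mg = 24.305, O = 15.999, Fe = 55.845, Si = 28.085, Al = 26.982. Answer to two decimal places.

23.84 wt%

M((Mg0.74Fe0.26)3Al2Si3O12) = 427.723 g/mol; M(Al2O3) = 101.961 g/mol.
Moles Al2O3 per formula unit = 2 Al ÷ 2 = 1.0000.
Al2O3 fraction = (1.0000 × 101.961) / 427.723 = 101.961/427.723 = 0.2384.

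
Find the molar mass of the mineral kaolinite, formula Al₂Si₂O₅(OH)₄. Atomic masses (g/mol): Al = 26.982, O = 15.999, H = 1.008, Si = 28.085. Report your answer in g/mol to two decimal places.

258.16 g/mol

M = 2·26.982 + 2·28.085 + 9·15.999 + 4·1.008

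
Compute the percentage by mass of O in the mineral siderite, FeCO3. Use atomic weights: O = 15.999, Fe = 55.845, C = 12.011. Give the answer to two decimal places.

41.43 weight percent

Formula mass = 1·55.845 + 1·12.011 + 3·15.999 = 115.853 g/mol, of which 47.997 g is O.
So O makes up 47.997/115.853 = 0.4143 of the mass, i.e. 41.43%.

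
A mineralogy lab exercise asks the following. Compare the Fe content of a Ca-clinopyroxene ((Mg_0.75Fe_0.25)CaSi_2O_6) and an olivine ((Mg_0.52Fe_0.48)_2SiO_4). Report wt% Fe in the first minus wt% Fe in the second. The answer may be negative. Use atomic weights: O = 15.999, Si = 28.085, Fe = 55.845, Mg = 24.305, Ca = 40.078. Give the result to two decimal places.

Fe in (Mg_0.75Fe_0.25)CaSi_2O_6: molar mass 224.432 g/mol; 0.25×55.845 = 13.961 g → 6.22 wt%.
Fe in (Mg_0.52Fe_0.48)_2SiO_4: molar mass 170.969 g/mol; 0.96×55.845 = 53.611 g → 31.36 wt%.
Difference = 6.22 − 31.36 = -25.14 percentage points.

-25.14 percentage points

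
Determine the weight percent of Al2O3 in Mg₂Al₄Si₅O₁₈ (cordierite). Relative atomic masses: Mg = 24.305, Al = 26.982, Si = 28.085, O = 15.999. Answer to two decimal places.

Molar mass of Mg₂Al₄Si₅O₁₈ = 2×24.305 + 4×26.982 + 5×28.085 + 18×15.999 = 584.945 g/mol.
Each formula unit contains 4 Al, equivalent to 4/2 = 2.0000 mol Al2O3.
M(Al2O3) = 2×26.982 + 3×15.999 = 101.961 g/mol.
Mass of Al2O3 per formula unit = 2.0000 × 101.961 = 203.922 g.
Al2O3 wt% = 203.922 / 584.945 × 100 = 34.86%.

34.86 wt%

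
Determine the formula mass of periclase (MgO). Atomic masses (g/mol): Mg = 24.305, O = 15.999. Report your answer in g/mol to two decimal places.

40.30 g/mol

Mg: 1 × 24.305 = 24.3050
O: 1 × 15.999 = 15.9990
Summing the contributions gives the formula mass.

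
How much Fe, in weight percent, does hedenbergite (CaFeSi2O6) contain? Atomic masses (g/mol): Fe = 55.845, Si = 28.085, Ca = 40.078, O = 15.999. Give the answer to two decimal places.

M(CaFeSi2O6) = 248.087 g/mol.
Fe contributes 1 × 55.845 = 55.845 g per mole.
55.845/248.087 = 0.2251 → 22.51%.

22.51 weight percent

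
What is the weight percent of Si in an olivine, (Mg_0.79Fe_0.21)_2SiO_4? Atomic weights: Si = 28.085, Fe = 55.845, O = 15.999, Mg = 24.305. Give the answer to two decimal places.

18.24 wt%

Formula mass = 1.58*24.305 + 0.42*55.845 + 1*28.085 + 4*15.999 = 153.938 g/mol, of which 28.085 g is Si.
So Si makes up 28.085/153.938 = 0.1824 of the mass, i.e. 18.24%.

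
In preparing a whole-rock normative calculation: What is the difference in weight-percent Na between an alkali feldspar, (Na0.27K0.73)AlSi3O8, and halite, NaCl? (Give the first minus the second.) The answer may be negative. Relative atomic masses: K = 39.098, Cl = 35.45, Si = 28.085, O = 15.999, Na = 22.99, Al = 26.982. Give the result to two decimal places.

M((Na0.27K0.73)AlSi3O8) = 273.978 g/mol, so wt% Na = 6.207/273.978 × 100 = 2.27%.
M(NaCl) = 58.440 g/mol, so wt% Na = 22.990/58.440 × 100 = 39.34%.
2.27 − 39.34 = -37.07 pp.

-37.07 percentage points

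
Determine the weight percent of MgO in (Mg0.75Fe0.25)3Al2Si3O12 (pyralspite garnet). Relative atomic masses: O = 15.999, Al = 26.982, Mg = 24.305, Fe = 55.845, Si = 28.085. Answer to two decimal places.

21.25 wt%

Molar mass of (Mg0.75Fe0.25)3Al2Si3O12 = 2.25*24.305 + 0.75*55.845 + 2*26.982 + 3*28.085 + 12*15.999 = 426.777 g/mol.
Each formula unit contains 2.25 Mg, equivalent to 2.25/1 = 2.2500 mol MgO.
M(MgO) = 1×24.305 + 1×15.999 = 40.304 g/mol.
Mass of MgO per formula unit = 2.2500 × 40.304 = 90.684 g.
MgO wt% = 90.684 / 426.777 × 100 = 21.25%.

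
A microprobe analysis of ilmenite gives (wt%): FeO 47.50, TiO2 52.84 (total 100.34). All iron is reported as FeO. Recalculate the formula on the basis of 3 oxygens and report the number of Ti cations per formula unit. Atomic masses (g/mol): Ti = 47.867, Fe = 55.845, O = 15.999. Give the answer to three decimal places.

47.50 wt% FeO ÷ 71.844 g/mol = 0.66115 mol, giving 0.66115 Fe and 0.66115 O.
52.84 wt% TiO2 ÷ 79.865 g/mol = 0.66162 mol, giving 0.66162 Ti and 1.32324 O.
Oxygen sums to 1.98439; scaling by 3/1.98439 = 1.51180 puts the formula on 3 O.
Ti: 0.66162 × 1.51180 = 1.000 atoms per formula unit.

1.000 Ti apfu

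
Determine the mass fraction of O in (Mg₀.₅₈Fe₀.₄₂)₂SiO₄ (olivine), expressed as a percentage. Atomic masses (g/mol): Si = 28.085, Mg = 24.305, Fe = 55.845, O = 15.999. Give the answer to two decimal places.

38.28 mass %

Molar mass of (Mg₀.₅₈Fe₀.₄₂)₂SiO₄: 1.16·24.305 + 0.84·55.845 + 1·28.085 + 4·15.999 = 167.185 g/mol.
Mass of O per formula unit: 4 × 15.999 = 63.996 g.
Weight fraction O = 63.996 / 167.185 = 0.3828.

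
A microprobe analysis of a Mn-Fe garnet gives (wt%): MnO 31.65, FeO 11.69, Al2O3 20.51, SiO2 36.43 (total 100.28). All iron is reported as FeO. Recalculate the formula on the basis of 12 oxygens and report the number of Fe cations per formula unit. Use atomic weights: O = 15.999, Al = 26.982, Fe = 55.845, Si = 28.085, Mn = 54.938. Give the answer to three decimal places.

MnO: 31.65/70.937 = 0.44617 mol → 0.44617 mol Mn, 0.44617 mol O.
FeO: 11.69/71.844 = 0.16271 mol → 0.16271 mol Fe, 0.16271 mol O.
Al2O3: 20.51/101.961 = 0.20116 mol → 0.40232 mol Al, 0.60348 mol O.
SiO2: 36.43/60.083 = 0.60633 mol → 0.60633 mol Si, 1.21266 mol O.
Total oxygen = 2.42502 mol. Normalization factor = 12/2.42502 = 4.94841.
Fe per 12 O = 0.16271 × 4.94841 = 0.805.

0.805 Fe apfu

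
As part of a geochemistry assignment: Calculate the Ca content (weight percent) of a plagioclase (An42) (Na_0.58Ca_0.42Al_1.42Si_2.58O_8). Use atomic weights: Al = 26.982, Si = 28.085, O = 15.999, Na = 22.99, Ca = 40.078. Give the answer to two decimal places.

Formula mass = 0.58·22.99 + 0.42·40.078 + 1.42·26.982 + 2.58·28.085 + 8·15.999 = 268.933 g/mol, of which 16.833 g is Ca.
So Ca makes up 16.833/268.933 = 0.0626 of the mass, i.e. 6.26%.

6.26 weight percent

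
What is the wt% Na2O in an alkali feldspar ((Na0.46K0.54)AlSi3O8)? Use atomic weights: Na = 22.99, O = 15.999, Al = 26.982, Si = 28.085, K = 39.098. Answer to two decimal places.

M((Na0.46K0.54)AlSi3O8) = 270.917 g/mol; M(Na2O) = 61.979 g/mol.
Moles Na2O per formula unit = 0.46 Na ÷ 2 = 0.2300.
Na2O fraction = (0.2300 × 61.979) / 270.917 = 14.255/270.917 = 0.0526.

5.26 wt%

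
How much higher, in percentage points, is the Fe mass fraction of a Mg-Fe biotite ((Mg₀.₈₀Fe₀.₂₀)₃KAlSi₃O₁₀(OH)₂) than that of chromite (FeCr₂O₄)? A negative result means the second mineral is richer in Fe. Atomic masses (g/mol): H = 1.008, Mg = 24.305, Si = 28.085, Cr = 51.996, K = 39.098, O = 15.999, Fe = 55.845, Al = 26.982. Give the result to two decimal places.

-17.27 percentage points

First mineral: 33.507 g Fe in 436.178 g formula = 7.68 wt% Fe.
Second mineral: 55.845 g Fe in 223.833 g formula = 24.95 wt% Fe.
7.68% − 24.95% gives a difference of -17.27 percentage points.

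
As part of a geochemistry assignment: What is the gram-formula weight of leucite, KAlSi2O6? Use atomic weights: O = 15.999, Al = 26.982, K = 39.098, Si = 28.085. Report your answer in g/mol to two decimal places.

218.24 g/mol

K: 1 × 39.098 = 39.0980
Al: 1 × 26.982 = 26.9820
Si: 2 × 28.085 = 56.1700
O: 6 × 15.999 = 95.9940
Summing the contributions gives the formula mass.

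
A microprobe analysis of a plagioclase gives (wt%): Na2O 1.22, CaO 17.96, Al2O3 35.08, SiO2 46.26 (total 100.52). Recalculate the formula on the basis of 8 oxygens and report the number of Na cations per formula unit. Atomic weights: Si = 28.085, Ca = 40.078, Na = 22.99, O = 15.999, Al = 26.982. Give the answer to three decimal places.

0.108 Na apfu

Na2O: 1.22/61.979 = 0.01968 mol → 0.03936 mol Na, 0.01968 mol O.
CaO: 17.96/56.077 = 0.32027 mol → 0.32027 mol Ca, 0.32027 mol O.
Al2O3: 35.08/101.961 = 0.34405 mol → 0.68810 mol Al, 1.03215 mol O.
SiO2: 46.26/60.083 = 0.76993 mol → 0.76993 mol Si, 1.53986 mol O.
Total oxygen = 2.91196 mol. Normalization factor = 8/2.91196 = 2.74729.
Na per 8 O = 0.03936 × 2.74729 = 0.108.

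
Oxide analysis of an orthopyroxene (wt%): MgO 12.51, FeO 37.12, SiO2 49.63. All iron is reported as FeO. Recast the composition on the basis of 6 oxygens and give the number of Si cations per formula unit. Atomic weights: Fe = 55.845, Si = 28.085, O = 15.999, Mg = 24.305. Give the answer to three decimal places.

MgO (M=40.304): mol = 0.31039; Mg = 0.31039, O = 0.31039.
FeO (M=71.844): mol = 0.51668; Fe = 0.51668, O = 0.51668.
SiO2 (M=60.083): mol = 0.82602; Si = 0.82602, O = 1.65204.
ΣO = 2.47911; factor = 6/ΣO = 2.42022.
Si apfu = 0.82602 × 2.42022 = 1.999.

1.999 Si apfu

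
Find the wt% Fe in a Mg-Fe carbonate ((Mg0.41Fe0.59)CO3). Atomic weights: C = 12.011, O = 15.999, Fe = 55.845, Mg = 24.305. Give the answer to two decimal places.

32.01 mass %

M((Mg0.41Fe0.59)CO3) = 102.922 g/mol.
Fe contributes 0.59 × 55.845 = 32.949 g per mole.
32.949/102.922 = 0.3201 → 32.01%.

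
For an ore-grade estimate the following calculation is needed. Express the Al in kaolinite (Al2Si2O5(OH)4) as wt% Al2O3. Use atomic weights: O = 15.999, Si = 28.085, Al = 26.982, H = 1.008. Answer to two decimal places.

M(Al2Si2O5(OH)4) = 258.157 g/mol; M(Al2O3) = 101.961 g/mol.
Moles Al2O3 per formula unit = 2 Al ÷ 2 = 1.0000.
Al2O3 fraction = (1.0000 × 101.961) / 258.157 = 101.961/258.157 = 0.3950.

39.50 wt%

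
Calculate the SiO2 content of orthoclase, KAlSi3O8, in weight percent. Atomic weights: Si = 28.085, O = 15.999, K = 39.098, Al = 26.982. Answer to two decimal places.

Formula mass = 278.327 g/mol.
3 Si → 3.0000 mol SiO2 per formula unit; M(SiO2) = 60.083, so SiO2 mass = 180.249 g.
180.249/278.327 × 100 = 64.76 wt%.

64.76 wt%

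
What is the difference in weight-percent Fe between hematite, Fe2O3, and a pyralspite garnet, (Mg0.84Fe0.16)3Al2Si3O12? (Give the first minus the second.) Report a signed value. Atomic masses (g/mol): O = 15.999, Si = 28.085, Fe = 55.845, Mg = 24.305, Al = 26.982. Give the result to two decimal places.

M(Fe2O3) = 159.687 g/mol, so wt% Fe = 111.690/159.687 × 100 = 69.94%.
M((Mg0.84Fe0.16)3Al2Si3O12) = 418.261 g/mol, so wt% Fe = 26.806/418.261 × 100 = 6.41%.
69.94 − 6.41 = 63.53 pp.

63.53 percentage points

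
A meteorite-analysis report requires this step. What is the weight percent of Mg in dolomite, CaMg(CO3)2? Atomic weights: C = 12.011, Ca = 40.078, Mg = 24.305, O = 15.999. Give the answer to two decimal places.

13.18 mass %

M(CaMg(CO3)2) = 184.399 g/mol.
Mg contributes 1 × 24.305 = 24.305 g per mole.
24.305/184.399 = 0.1318 → 13.18%.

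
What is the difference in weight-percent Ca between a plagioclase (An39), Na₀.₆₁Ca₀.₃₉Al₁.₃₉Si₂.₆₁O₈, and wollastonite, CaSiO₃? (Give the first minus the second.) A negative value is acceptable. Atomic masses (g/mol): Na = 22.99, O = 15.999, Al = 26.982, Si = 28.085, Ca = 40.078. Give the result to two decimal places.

-28.68 percentage points

First mineral: 15.630 g Ca in 268.453 g formula = 5.82 wt% Ca.
Second mineral: 40.078 g Ca in 116.160 g formula = 34.50 wt% Ca.
5.82% − 34.50% gives a difference of -28.68 percentage points.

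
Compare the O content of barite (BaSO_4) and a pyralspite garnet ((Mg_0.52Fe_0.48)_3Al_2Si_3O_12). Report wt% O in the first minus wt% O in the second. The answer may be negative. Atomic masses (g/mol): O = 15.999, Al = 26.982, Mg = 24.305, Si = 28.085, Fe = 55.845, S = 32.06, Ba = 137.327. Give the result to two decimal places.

-15.38 percentage points

First mineral: 63.996 g O in 233.383 g formula = 27.42 wt% O.
Second mineral: 191.988 g O in 448.540 g formula = 42.80 wt% O.
27.42% − 42.80% gives a difference of -15.38 percentage points.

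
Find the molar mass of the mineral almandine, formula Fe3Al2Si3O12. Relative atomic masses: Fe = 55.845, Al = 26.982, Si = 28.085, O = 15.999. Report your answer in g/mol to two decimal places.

497.74 g/mol

Fe: 3 × 55.845 = 167.5350
Al: 2 × 26.982 = 53.9640
Si: 3 × 28.085 = 84.2550
O: 12 × 15.999 = 191.9880
Summing the contributions gives the formula mass.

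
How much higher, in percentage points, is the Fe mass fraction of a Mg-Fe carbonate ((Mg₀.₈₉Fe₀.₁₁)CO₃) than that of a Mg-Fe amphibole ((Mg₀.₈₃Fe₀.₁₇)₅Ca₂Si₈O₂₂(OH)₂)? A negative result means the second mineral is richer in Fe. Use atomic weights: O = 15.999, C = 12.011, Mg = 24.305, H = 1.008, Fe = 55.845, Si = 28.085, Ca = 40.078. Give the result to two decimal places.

M((Mg₀.₈₉Fe₀.₁₁)CO₃) = 87.782 g/mol, so wt% Fe = 6.143/87.782 × 100 = 7.00%.
M((Mg₀.₈₃Fe₀.₁₇)₅Ca₂Si₈O₂₂(OH)₂) = 839.162 g/mol, so wt% Fe = 47.468/839.162 × 100 = 5.66%.
7.00 − 5.66 = 1.34 pp.

1.34 percentage points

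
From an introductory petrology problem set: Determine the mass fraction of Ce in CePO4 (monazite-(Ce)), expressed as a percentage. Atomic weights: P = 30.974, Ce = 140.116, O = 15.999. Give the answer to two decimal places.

59.60 wt%

Formula mass = 1·140.116 + 1·30.974 + 4·15.999 = 235.086 g/mol, of which 140.116 g is Ce.
So Ce makes up 140.116/235.086 = 0.5960 of the mass, i.e. 59.60%.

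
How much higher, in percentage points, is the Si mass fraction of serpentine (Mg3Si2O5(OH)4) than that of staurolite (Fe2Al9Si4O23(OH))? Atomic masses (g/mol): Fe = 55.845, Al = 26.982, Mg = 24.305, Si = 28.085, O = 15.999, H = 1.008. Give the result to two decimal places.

7.08 percentage points

First mineral: 56.170 g Si in 277.108 g formula = 20.27 wt% Si.
Second mineral: 112.340 g Si in 851.852 g formula = 13.19 wt% Si.
20.27% − 13.19% gives a difference of 7.08 percentage points.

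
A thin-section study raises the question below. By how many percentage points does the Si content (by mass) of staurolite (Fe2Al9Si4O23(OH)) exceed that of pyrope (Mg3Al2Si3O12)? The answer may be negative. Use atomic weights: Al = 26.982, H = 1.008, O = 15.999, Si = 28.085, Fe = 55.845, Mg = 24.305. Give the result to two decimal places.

-7.71 percentage points

M(Fe2Al9Si4O23(OH)) = 851.852 g/mol, so wt% Si = 112.340/851.852 × 100 = 13.19%.
M(Mg3Al2Si3O12) = 403.122 g/mol, so wt% Si = 84.255/403.122 × 100 = 20.90%.
13.19 − 20.90 = -7.71 pp.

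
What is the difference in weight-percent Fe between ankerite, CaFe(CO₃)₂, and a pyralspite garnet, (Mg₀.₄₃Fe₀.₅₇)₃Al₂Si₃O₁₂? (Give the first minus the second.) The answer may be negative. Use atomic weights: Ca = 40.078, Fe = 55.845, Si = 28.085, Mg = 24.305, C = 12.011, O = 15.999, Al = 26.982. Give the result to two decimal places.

4.97 percentage points

First mineral: 55.845 g Fe in 215.939 g formula = 25.86 wt% Fe.
Second mineral: 95.495 g Fe in 457.055 g formula = 20.89 wt% Fe.
25.86% − 20.89% gives a difference of 4.97 percentage points.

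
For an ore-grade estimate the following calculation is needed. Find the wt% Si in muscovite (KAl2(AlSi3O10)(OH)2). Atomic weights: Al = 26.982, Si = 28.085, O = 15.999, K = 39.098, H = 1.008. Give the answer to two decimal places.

21.15 weight percent

Molar mass of KAl2(AlSi3O10)(OH)2: 1*39.098 + 3*26.982 + 3*28.085 + 12*15.999 + 2*1.008 = 398.303 g/mol.
Mass of Si per formula unit: 3 × 28.085 = 84.255 g.
Weight fraction Si = 84.255 / 398.303 = 0.2115.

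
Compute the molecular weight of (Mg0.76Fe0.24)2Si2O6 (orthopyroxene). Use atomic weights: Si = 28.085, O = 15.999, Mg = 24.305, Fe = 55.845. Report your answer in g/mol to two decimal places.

Mg: 1.52 × 24.305 = 36.9436
Fe: 0.48 × 55.845 = 26.8056
Si: 2 × 28.085 = 56.1700
O: 6 × 15.999 = 95.9940
Summing the contributions gives the formula mass.

215.91 g/mol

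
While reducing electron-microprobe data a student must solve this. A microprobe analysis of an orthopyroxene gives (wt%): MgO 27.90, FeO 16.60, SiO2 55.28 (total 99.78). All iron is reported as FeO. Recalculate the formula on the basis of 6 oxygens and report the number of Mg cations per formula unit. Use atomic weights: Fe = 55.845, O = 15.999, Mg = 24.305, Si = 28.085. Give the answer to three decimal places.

1.503 Mg apfu

MgO (M=40.304): mol = 0.69224; Mg = 0.69224, O = 0.69224.
FeO (M=71.844): mol = 0.23106; Fe = 0.23106, O = 0.23106.
SiO2 (M=60.083): mol = 0.92006; Si = 0.92006, O = 1.84012.
ΣO = 2.76342; factor = 6/ΣO = 2.17122.
Mg apfu = 0.69224 × 2.17122 = 1.503.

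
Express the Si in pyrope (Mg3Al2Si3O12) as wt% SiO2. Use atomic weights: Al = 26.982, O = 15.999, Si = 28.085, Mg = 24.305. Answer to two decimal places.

44.71 wt%

Molar mass of Mg3Al2Si3O12 = 3*24.305 + 2*26.982 + 3*28.085 + 12*15.999 = 403.122 g/mol.
Each formula unit contains 3 Si, equivalent to 3/1 = 3.0000 mol SiO2.
M(SiO2) = 1×28.085 + 2×15.999 = 60.083 g/mol.
Mass of SiO2 per formula unit = 3.0000 × 60.083 = 180.249 g.
SiO2 wt% = 180.249 / 403.122 × 100 = 44.71%.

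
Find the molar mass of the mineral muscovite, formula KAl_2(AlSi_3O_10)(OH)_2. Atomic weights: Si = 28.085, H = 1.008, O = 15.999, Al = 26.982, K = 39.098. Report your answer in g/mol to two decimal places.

M = 1·39.098 + 3·26.982 + 3·28.085 + 12·15.999 + 2·1.008

398.30 g/mol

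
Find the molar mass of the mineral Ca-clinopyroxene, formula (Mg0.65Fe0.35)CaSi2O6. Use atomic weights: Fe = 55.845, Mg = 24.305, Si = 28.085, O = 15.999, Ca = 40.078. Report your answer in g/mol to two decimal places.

M = 0.65·24.305 + 0.35·55.845 + 1·40.078 + 2·28.085 + 6·15.999

227.59 g/mol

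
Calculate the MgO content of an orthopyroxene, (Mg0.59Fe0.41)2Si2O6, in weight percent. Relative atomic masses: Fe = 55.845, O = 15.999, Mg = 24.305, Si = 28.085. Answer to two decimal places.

20.98 wt%

M((Mg0.59Fe0.41)2Si2O6) = 226.637 g/mol; M(MgO) = 40.304 g/mol.
Moles MgO per formula unit = 1.18 Mg ÷ 1 = 1.1800.
MgO fraction = (1.1800 × 40.304) / 226.637 = 47.559/226.637 = 0.2098.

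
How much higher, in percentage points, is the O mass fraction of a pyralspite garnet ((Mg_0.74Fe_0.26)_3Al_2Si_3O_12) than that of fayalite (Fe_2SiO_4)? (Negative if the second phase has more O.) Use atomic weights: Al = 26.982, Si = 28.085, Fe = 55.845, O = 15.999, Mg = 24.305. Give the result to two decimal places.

13.48 percentage points

O in (Mg_0.74Fe_0.26)_3Al_2Si_3O_12: molar mass 427.723 g/mol; 12×15.999 = 191.988 g → 44.89 wt%.
O in Fe_2SiO_4: molar mass 203.771 g/mol; 4×15.999 = 63.996 g → 31.41 wt%.
Difference = 44.89 − 31.41 = 13.48 percentage points.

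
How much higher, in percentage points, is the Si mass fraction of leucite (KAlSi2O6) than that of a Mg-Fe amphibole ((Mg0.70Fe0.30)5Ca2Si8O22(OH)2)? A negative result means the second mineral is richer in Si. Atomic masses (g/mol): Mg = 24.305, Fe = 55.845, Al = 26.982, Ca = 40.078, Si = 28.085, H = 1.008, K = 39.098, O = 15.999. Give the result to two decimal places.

M(KAlSi2O6) = 218.244 g/mol, so wt% Si = 56.170/218.244 × 100 = 25.74%.
M((Mg0.70Fe0.30)5Ca2Si8O22(OH)2) = 859.663 g/mol, so wt% Si = 224.680/859.663 × 100 = 26.14%.
25.74 − 26.14 = -0.40 pp.

-0.40 percentage points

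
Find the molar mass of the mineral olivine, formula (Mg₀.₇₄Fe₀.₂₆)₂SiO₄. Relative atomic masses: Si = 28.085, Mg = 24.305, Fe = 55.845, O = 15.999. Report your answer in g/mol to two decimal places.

157.09 g/mol

Mg: 1.48 × 24.305 = 35.9714
Fe: 0.52 × 55.845 = 29.0394
Si: 1 × 28.085 = 28.0850
O: 4 × 15.999 = 63.9960
Summing the contributions gives the formula mass.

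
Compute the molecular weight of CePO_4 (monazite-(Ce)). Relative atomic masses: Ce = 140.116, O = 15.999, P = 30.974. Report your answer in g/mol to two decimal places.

The formula mass is the sum 1*140.116 + 1*30.974 + 4*15.999.

235.09 g/mol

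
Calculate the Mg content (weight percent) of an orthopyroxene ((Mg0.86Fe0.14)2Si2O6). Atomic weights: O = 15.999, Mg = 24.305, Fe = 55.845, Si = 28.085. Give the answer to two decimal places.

Formula mass = 1.72·24.305 + 0.28·55.845 + 2·28.085 + 6·15.999 = 209.605 g/mol, of which 41.805 g is Mg.
So Mg makes up 41.805/209.605 = 0.1994 of the mass, i.e. 19.94%.

19.94 weight percent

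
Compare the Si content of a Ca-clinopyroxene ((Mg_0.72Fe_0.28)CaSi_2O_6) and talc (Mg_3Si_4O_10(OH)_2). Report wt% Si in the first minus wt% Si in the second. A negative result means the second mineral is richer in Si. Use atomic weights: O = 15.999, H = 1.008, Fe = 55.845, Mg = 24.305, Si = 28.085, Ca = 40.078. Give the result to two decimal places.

-4.70 percentage points

M((Mg_0.72Fe_0.28)CaSi_2O_6) = 225.378 g/mol, so wt% Si = 56.170/225.378 × 100 = 24.92%.
M(Mg_3Si_4O_10(OH)_2) = 379.259 g/mol, so wt% Si = 112.340/379.259 × 100 = 29.62%.
24.92 − 29.62 = -4.70 pp.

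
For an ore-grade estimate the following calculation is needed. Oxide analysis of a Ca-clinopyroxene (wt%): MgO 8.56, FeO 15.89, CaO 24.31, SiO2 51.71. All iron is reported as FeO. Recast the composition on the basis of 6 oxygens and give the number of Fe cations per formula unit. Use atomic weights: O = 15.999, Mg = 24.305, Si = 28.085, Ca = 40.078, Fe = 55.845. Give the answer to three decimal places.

MgO: 8.56/40.304 = 0.21239 mol → 0.21239 mol Mg, 0.21239 mol O.
FeO: 15.89/71.844 = 0.22117 mol → 0.22117 mol Fe, 0.22117 mol O.
CaO: 24.31/56.077 = 0.43351 mol → 0.43351 mol Ca, 0.43351 mol O.
SiO2: 51.71/60.083 = 0.86064 mol → 0.86064 mol Si, 1.72128 mol O.
Total oxygen = 2.58835 mol. Normalization factor = 6/2.58835 = 2.31808.
Fe per 6 O = 0.22117 × 2.31808 = 0.513.

0.513 Fe apfu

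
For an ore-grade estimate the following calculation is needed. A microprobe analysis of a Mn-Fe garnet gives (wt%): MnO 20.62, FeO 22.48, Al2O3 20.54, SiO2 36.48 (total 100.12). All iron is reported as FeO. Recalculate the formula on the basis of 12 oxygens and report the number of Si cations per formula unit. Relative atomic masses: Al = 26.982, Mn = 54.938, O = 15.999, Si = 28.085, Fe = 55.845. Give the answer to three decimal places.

3.008 Si apfu

20.62 wt% MnO ÷ 70.937 g/mol = 0.29068 mol, giving 0.29068 Mn and 0.29068 O.
22.48 wt% FeO ÷ 71.844 g/mol = 0.31290 mol, giving 0.31290 Fe and 0.31290 O.
20.54 wt% Al2O3 ÷ 101.961 g/mol = 0.20145 mol, giving 0.40290 Al and 0.60435 O.
36.48 wt% SiO2 ÷ 60.083 g/mol = 0.60716 mol, giving 0.60716 Si and 1.21432 O.
Oxygen sums to 2.42225; scaling by 12/2.42225 = 4.95407 puts the formula on 12 O.
Si: 0.60716 × 4.95407 = 3.008 atoms per formula unit.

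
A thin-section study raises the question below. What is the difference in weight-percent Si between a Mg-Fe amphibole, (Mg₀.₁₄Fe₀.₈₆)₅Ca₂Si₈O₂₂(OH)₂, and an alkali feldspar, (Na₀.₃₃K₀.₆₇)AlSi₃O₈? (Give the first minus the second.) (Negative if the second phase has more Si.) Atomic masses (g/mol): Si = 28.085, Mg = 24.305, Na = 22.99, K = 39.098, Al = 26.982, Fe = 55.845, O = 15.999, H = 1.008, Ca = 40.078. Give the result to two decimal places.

First mineral: 224.680 g Si in 947.975 g formula = 23.70 wt% Si.
Second mineral: 84.255 g Si in 273.011 g formula = 30.86 wt% Si.
23.70% − 30.86% gives a difference of -7.16 percentage points.

-7.16 percentage points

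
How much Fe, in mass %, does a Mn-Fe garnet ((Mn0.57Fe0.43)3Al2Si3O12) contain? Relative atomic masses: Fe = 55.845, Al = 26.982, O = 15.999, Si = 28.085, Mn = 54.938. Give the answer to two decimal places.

14.52 mass %

Molar mass of (Mn0.57Fe0.43)3Al2Si3O12: 1.71·54.938 + 1.29·55.845 + 2·26.982 + 3·28.085 + 12·15.999 = 496.191 g/mol.
Mass of Fe per formula unit: 1.29 × 55.845 = 72.040 g.
Weight fraction Fe = 72.040 / 496.191 = 0.1452.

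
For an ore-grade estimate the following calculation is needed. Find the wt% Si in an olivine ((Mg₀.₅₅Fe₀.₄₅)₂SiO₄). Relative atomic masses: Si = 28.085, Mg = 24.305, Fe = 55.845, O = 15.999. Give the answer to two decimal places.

M((Mg₀.₅₅Fe₀.₄₅)₂SiO₄) = 169.077 g/mol.
Si contributes 1 × 28.085 = 28.085 g per mole.
28.085/169.077 = 0.1661 → 16.61%.

16.61 wt%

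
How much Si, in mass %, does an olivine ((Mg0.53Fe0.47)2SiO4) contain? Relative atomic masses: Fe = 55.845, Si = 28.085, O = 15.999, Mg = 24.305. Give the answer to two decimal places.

16.49 mass %

Molar mass of (Mg0.53Fe0.47)2SiO4: 1.06·24.305 + 0.94·55.845 + 1·28.085 + 4·15.999 = 170.339 g/mol.
Mass of Si per formula unit: 1 × 28.085 = 28.085 g.
Weight fraction Si = 28.085 / 170.339 = 0.1649.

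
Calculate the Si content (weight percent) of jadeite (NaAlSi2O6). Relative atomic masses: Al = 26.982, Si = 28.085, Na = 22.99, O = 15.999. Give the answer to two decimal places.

M(NaAlSi2O6) = 202.136 g/mol.
Si contributes 2 × 28.085 = 56.170 g per mole.
56.170/202.136 = 0.2779 → 27.79%.

27.79 weight percent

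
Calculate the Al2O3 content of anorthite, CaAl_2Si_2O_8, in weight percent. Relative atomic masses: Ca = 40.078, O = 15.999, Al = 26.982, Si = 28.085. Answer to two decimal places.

Molar mass of CaAl_2Si_2O_8 = 1·40.078 + 2·26.982 + 2·28.085 + 8·15.999 = 278.204 g/mol.
Each formula unit contains 2 Al, equivalent to 2/2 = 1.0000 mol Al2O3.
M(Al2O3) = 2×26.982 + 3×15.999 = 101.961 g/mol.
Mass of Al2O3 per formula unit = 1.0000 × 101.961 = 101.961 g.
Al2O3 wt% = 101.961 / 278.204 × 100 = 36.65%.

36.65 wt%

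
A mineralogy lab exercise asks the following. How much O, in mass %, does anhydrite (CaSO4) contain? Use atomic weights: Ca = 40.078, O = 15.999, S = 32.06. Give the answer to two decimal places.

47.01 mass %

Molar mass of CaSO4: 1·40.078 + 1·32.06 + 4·15.999 = 136.134 g/mol.
Mass of O per formula unit: 4 × 15.999 = 63.996 g.
Weight fraction O = 63.996 / 136.134 = 0.4701.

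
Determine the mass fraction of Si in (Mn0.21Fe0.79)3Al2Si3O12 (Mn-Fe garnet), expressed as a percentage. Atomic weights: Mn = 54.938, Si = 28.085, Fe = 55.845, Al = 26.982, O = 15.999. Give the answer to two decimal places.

M((Mn0.21Fe0.79)3Al2Si3O12) = 497.171 g/mol.
Si contributes 3 × 28.085 = 84.255 g per mole.
84.255/497.171 = 0.1695 → 16.95%.

16.95 wt%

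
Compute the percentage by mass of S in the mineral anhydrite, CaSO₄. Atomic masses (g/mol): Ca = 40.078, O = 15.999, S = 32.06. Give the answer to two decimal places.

23.55 wt%

Formula mass = 1×40.078 + 1×32.06 + 4×15.999 = 136.134 g/mol, of which 32.060 g is S.
So S makes up 32.060/136.134 = 0.2355 of the mass, i.e. 23.55%.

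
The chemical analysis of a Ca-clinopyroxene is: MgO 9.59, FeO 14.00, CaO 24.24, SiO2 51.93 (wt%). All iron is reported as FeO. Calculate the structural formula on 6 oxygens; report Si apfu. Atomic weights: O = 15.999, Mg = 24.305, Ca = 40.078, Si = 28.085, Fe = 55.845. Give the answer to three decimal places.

9.59 wt% MgO ÷ 40.304 g/mol = 0.23794 mol, giving 0.23794 Mg and 0.23794 O.
14.00 wt% FeO ÷ 71.844 g/mol = 0.19487 mol, giving 0.19487 Fe and 0.19487 O.
24.24 wt% CaO ÷ 56.077 g/mol = 0.43226 mol, giving 0.43226 Ca and 0.43226 O.
51.93 wt% SiO2 ÷ 60.083 g/mol = 0.86430 mol, giving 0.86430 Si and 1.72860 O.
Oxygen sums to 2.59367; scaling by 6/2.59367 = 2.31332 puts the formula on 6 O.
Si: 0.86430 × 2.31332 = 1.999 atoms per formula unit.

1.999 Si apfu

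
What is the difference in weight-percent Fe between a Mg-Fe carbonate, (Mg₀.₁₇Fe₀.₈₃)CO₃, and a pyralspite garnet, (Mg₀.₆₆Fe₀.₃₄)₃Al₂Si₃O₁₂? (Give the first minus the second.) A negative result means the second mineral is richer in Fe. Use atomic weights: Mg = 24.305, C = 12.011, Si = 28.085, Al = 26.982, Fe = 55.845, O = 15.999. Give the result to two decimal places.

28.86 percentage points

Fe in (Mg₀.₁₇Fe₀.₈₃)CO₃: molar mass 110.491 g/mol; 0.83×55.845 = 46.351 g → 41.95 wt%.
Fe in (Mg₀.₆₆Fe₀.₃₄)₃Al₂Si₃O₁₂: molar mass 435.293 g/mol; 1.02×55.845 = 56.962 g → 13.09 wt%.
Difference = 41.95 − 13.09 = 28.86 percentage points.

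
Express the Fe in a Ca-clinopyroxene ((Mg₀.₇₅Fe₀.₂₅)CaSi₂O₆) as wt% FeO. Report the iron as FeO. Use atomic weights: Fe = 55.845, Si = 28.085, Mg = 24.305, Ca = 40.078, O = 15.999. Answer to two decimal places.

M((Mg₀.₇₅Fe₀.₂₅)CaSi₂O₆) = 224.432 g/mol; M(FeO) = 71.844 g/mol.
Moles FeO per formula unit = 0.25 Fe ÷ 1 = 0.2500.
FeO fraction = (0.2500 × 71.844) / 224.432 = 17.961/224.432 = 0.0800.

8.00 wt%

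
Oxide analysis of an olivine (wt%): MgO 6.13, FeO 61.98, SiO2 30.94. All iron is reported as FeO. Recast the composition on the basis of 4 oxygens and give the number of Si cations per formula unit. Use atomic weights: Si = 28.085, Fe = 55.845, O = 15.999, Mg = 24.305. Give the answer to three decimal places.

6.13 wt% MgO ÷ 40.304 g/mol = 0.15209 mol, giving 0.15209 Mg and 0.15209 O.
61.98 wt% FeO ÷ 71.844 g/mol = 0.86270 mol, giving 0.86270 Fe and 0.86270 O.
30.94 wt% SiO2 ÷ 60.083 g/mol = 0.51495 mol, giving 0.51495 Si and 1.02990 O.
Oxygen sums to 2.04469; scaling by 4/2.04469 = 1.95629 puts the formula on 4 O.
Si: 0.51495 × 1.95629 = 1.007 atoms per formula unit.

1.007 Si apfu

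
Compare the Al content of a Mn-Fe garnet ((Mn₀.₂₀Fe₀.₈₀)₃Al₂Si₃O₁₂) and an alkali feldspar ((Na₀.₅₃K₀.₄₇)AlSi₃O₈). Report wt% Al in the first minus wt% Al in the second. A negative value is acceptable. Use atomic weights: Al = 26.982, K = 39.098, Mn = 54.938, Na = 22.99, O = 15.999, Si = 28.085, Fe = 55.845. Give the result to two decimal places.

Al in (Mn₀.₂₀Fe₀.₈₀)₃Al₂Si₃O₁₂: molar mass 497.198 g/mol; 2×26.982 = 53.964 g → 10.85 wt%.
Al in (Na₀.₅₃K₀.₄₇)AlSi₃O₈: molar mass 269.790 g/mol; 1×26.982 = 26.982 g → 10.00 wt%.
Difference = 10.85 − 10.00 = 0.85 percentage points.

0.85 percentage points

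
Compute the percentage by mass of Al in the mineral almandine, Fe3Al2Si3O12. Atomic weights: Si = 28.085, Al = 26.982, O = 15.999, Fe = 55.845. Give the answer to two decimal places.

Formula mass = 3·55.845 + 2·26.982 + 3·28.085 + 12·15.999 = 497.742 g/mol, of which 53.964 g is Al.
So Al makes up 53.964/497.742 = 0.1084 of the mass, i.e. 10.84%.

10.84 weight percent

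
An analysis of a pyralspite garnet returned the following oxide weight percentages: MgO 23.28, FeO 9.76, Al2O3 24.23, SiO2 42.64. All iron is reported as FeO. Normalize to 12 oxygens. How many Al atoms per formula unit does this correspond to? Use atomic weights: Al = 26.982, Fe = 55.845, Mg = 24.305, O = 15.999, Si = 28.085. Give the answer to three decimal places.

2.004 Al apfu

23.28 wt% MgO ÷ 40.304 g/mol = 0.57761 mol, giving 0.57761 Mg and 0.57761 O.
9.76 wt% FeO ÷ 71.844 g/mol = 0.13585 mol, giving 0.13585 Fe and 0.13585 O.
24.23 wt% Al2O3 ÷ 101.961 g/mol = 0.23764 mol, giving 0.47528 Al and 0.71292 O.
42.64 wt% SiO2 ÷ 60.083 g/mol = 0.70968 mol, giving 0.70968 Si and 1.41936 O.
Oxygen sums to 2.84574; scaling by 12/2.84574 = 4.21683 puts the formula on 12 O.
Al: 0.47528 × 4.21683 = 2.004 atoms per formula unit.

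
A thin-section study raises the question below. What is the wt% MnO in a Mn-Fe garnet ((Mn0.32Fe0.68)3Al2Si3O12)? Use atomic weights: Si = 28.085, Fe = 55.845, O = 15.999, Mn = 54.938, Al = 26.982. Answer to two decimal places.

13.71 wt%

Formula mass = 496.871 g/mol.
0.96 Mn → 0.9600 mol MnO per formula unit; M(MnO) = 70.937, so MnO mass = 68.100 g.
68.100/496.871 × 100 = 13.71 wt%.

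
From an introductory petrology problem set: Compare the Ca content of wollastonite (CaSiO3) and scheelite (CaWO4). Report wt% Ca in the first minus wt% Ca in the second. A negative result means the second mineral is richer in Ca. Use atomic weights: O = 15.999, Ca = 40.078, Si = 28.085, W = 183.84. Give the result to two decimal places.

20.58 percentage points

Ca in CaSiO3: molar mass 116.160 g/mol; 1×40.078 = 40.078 g → 34.50 wt%.
Ca in CaWO4: molar mass 287.914 g/mol; 1×40.078 = 40.078 g → 13.92 wt%.
Difference = 34.50 − 13.92 = 20.58 percentage points.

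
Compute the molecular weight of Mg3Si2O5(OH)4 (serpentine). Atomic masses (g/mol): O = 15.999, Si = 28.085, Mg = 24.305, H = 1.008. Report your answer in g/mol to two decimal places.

Mg: 3 × 24.305 = 72.9150
Si: 2 × 28.085 = 56.1700
O: 9 × 15.999 = 143.9910
H: 4 × 1.008 = 4.0320
Summing the contributions gives the formula mass.

277.11 g/mol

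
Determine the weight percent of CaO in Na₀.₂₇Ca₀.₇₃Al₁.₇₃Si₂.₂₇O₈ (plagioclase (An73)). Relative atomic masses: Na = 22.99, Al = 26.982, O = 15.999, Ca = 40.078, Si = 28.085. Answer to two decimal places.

Formula mass = 273.888 g/mol.
0.73 Ca → 0.7300 mol CaO per formula unit; M(CaO) = 56.077, so CaO mass = 40.936 g.
40.936/273.888 × 100 = 14.95 wt%.

14.95 wt%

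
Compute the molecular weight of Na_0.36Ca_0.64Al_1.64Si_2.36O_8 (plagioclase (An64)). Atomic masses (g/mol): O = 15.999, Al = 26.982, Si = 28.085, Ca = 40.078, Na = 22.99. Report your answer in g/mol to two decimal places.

Na: 0.36 × 22.99 = 8.2764
Ca: 0.64 × 40.078 = 25.6499
Al: 1.64 × 26.982 = 44.2505
Si: 2.36 × 28.085 = 66.2806
O: 8 × 15.999 = 127.9920
Summing the contributions gives the formula mass.

272.45 g/mol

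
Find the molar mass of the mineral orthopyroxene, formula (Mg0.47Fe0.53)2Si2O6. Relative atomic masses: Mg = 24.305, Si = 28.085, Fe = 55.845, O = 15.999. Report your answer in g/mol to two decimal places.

234.21 g/mol

The formula mass is the sum 0.94×24.305 + 1.06×55.845 + 2×28.085 + 6×15.999.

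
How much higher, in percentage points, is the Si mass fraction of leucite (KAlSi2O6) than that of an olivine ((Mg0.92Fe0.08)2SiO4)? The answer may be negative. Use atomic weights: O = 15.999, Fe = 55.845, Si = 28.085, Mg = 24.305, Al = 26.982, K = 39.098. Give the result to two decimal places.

6.47 percentage points

M(KAlSi2O6) = 218.244 g/mol, so wt% Si = 56.170/218.244 × 100 = 25.74%.
M((Mg0.92Fe0.08)2SiO4) = 145.737 g/mol, so wt% Si = 28.085/145.737 × 100 = 19.27%.
25.74 − 19.27 = 6.47 pp.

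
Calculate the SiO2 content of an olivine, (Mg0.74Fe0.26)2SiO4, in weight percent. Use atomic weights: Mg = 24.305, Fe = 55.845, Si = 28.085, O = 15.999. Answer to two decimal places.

38.25 wt%

M((Mg0.74Fe0.26)2SiO4) = 157.092 g/mol; M(SiO2) = 60.083 g/mol.
Moles SiO2 per formula unit = 1 Si ÷ 1 = 1.0000.
SiO2 fraction = (1.0000 × 60.083) / 157.092 = 60.083/157.092 = 0.3825.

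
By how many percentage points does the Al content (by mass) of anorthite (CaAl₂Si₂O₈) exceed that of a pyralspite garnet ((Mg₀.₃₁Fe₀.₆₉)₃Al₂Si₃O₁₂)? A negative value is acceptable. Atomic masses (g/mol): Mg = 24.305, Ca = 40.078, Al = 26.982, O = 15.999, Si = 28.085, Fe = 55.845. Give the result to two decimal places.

M(CaAl₂Si₂O₈) = 278.204 g/mol, so wt% Al = 53.964/278.204 × 100 = 19.40%.
M((Mg₀.₃₁Fe₀.₆₉)₃Al₂Si₃O₁₂) = 468.410 g/mol, so wt% Al = 53.964/468.410 × 100 = 11.52%.
19.40 − 11.52 = 7.88 pp.

7.88 percentage points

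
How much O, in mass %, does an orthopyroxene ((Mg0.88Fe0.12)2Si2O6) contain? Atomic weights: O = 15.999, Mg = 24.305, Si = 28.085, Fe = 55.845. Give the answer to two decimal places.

46.07 mass %

Formula mass = 1.76*24.305 + 0.24*55.845 + 2*28.085 + 6*15.999 = 208.344 g/mol, of which 95.994 g is O.
So O makes up 95.994/208.344 = 0.4607 of the mass, i.e. 46.07%.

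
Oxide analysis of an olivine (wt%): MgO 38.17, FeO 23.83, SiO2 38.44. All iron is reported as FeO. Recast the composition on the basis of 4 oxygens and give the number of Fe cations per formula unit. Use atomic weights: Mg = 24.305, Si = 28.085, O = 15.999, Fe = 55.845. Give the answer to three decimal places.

MgO: 38.17/40.304 = 0.94705 mol → 0.94705 mol Mg, 0.94705 mol O.
FeO: 23.83/71.844 = 0.33169 mol → 0.33169 mol Fe, 0.33169 mol O.
SiO2: 38.44/60.083 = 0.63978 mol → 0.63978 mol Si, 1.27956 mol O.
Total oxygen = 2.55830 mol. Normalization factor = 4/2.55830 = 1.56354.
Fe per 4 O = 0.33169 × 1.56354 = 0.519.

0.519 Fe apfu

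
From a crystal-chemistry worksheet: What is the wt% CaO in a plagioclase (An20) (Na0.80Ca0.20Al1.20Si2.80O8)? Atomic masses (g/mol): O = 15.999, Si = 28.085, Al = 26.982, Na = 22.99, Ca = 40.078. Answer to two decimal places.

Molar mass of Na0.80Ca0.20Al1.20Si2.80O8 = 0.80×22.99 + 0.20×40.078 + 1.20×26.982 + 2.80×28.085 + 8×15.999 = 265.416 g/mol.
Each formula unit contains 0.20 Ca, equivalent to 0.20/1 = 0.2000 mol CaO.
M(CaO) = 1×40.078 + 1×15.999 = 56.077 g/mol.
Mass of CaO per formula unit = 0.2000 × 56.077 = 11.215 g.
CaO wt% = 11.215 / 265.416 × 100 = 4.23%.

4.23 wt%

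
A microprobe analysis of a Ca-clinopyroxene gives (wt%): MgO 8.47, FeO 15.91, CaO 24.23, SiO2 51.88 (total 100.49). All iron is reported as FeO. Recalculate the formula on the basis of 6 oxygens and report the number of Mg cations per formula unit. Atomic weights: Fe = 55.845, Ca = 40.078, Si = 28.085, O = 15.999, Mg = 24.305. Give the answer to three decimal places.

MgO (M=40.304): mol = 0.21015; Mg = 0.21015, O = 0.21015.
FeO (M=71.844): mol = 0.22145; Fe = 0.22145, O = 0.22145.
CaO (M=56.077): mol = 0.43208; Ca = 0.43208, O = 0.43208.
SiO2 (M=60.083): mol = 0.86347; Si = 0.86347, O = 1.72694.
ΣO = 2.59062; factor = 6/ΣO = 2.31605.
Mg apfu = 0.21015 × 2.31605 = 0.487.

0.487 Mg apfu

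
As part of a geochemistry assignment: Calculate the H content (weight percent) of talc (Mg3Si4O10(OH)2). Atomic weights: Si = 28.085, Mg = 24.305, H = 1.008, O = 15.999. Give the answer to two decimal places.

Molar mass of Mg3Si4O10(OH)2: 3·24.305 + 4·28.085 + 12·15.999 + 2·1.008 = 379.259 g/mol.
Mass of H per formula unit: 2 × 1.008 = 2.016 g.
Weight fraction H = 2.016 / 379.259 = 0.0053.

0.53 weight percent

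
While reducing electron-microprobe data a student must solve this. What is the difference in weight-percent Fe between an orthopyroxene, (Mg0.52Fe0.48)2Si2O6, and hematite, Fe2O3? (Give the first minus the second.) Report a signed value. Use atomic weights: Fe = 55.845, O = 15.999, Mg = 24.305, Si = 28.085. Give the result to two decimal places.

-46.74 percentage points

First mineral: 53.611 g Fe in 231.052 g formula = 23.20 wt% Fe.
Second mineral: 111.690 g Fe in 159.687 g formula = 69.94 wt% Fe.
23.20% − 69.94% gives a difference of -46.74 percentage points.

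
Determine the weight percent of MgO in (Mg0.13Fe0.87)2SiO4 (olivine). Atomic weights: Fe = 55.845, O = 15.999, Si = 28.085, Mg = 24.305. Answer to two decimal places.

5.36 wt%

M((Mg0.13Fe0.87)2SiO4) = 195.571 g/mol; M(MgO) = 40.304 g/mol.
Moles MgO per formula unit = 0.26 Mg ÷ 1 = 0.2600.
MgO fraction = (0.2600 × 40.304) / 195.571 = 10.479/195.571 = 0.0536.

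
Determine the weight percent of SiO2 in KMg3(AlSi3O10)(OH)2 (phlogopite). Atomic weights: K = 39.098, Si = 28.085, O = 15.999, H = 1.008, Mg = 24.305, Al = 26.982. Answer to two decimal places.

M(KMg3(AlSi3O10)(OH)2) = 417.254 g/mol; M(SiO2) = 60.083 g/mol.
Moles SiO2 per formula unit = 3 Si ÷ 1 = 3.0000.
SiO2 fraction = (3.0000 × 60.083) / 417.254 = 180.249/417.254 = 0.4320.

43.20 wt%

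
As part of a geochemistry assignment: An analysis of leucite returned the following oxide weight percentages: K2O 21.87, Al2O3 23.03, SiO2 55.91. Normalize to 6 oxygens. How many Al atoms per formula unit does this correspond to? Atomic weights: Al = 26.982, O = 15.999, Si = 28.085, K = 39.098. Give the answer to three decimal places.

0.978 Al apfu

21.87 wt% K2O ÷ 94.195 g/mol = 0.23218 mol, giving 0.46436 K and 0.23218 O.
23.03 wt% Al2O3 ÷ 101.961 g/mol = 0.22587 mol, giving 0.45174 Al and 0.67761 O.
55.91 wt% SiO2 ÷ 60.083 g/mol = 0.93055 mol, giving 0.93055 Si and 1.86110 O.
Oxygen sums to 2.77089; scaling by 6/2.77089 = 2.16537 puts the formula on 6 O.
Al: 0.45174 × 2.16537 = 0.978 atoms per formula unit.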